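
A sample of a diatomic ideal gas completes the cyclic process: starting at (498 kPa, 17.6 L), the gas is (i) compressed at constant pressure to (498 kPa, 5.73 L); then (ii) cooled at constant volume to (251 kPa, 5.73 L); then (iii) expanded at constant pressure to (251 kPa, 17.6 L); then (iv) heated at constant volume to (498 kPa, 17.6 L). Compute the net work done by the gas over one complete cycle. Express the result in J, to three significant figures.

W_net ≈ -2930 J

Constant-volume legs do no work.
W(i) = (498)(5.73 − 17.6) = -5911 J; W(iii) = (251)(17.6 − 5.73) = 2979 J.
W_net = -5911 + 2979 = -2932 J (the counter-clockwise enclosed area).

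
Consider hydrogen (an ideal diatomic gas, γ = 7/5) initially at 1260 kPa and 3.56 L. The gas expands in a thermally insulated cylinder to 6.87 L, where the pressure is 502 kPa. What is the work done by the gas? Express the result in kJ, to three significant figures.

W ≈ 2.59 kJ

Adiabatic: W = (P₁V₁ − P₂V₂)/(γ − 1) with γ = 7/5.
P₁V₁ = 4486 J, P₂V₂ = 3449 J.
W = (4486 − 3449) / 0.4 = 2592 J.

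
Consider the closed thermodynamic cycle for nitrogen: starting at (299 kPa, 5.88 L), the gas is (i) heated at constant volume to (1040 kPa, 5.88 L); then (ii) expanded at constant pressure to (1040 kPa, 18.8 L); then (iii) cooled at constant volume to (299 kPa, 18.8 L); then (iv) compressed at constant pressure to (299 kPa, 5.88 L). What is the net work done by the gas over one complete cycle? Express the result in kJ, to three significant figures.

W_net ≈ 9.57 kJ

Constant-volume legs do no work.
W(ii) = (1040)(18.8 − 5.88) = 13437 J; W(iv) = (299)(5.88 − 18.8) = -3863 J.
W_net = 13437 − 3863 = 9574 J (the clockwise enclosed area).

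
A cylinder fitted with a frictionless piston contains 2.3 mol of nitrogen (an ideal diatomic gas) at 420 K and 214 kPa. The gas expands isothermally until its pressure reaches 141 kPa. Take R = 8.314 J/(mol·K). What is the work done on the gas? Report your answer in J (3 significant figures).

Isothermal process: W = nRT ln(V₂/V₁) = nRT ln(P₁/P₂).
W = (2.3)(8.314)(420) × ln(214/141)
  = 8031 × ln(1.518) = 8031 × 0.4172
W_by_gas = 3351 J; work on gas = −W_by = -3351 J.

W ≈ -3350 J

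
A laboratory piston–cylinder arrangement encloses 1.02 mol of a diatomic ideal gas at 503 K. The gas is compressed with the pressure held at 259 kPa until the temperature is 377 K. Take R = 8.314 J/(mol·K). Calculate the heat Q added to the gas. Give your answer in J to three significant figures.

Q ≈ -3740 J

Isobaric: W = nRΔT = (1.02)(8.314)(-126) = -1069 J.
ΔU = nCᵥΔT with Cᵥ = 5R/2: ΔU = (1.02)(20.79)(-126) = -2671 J.
Q = ΔU + W = -2671 − 1069 = -3740 J.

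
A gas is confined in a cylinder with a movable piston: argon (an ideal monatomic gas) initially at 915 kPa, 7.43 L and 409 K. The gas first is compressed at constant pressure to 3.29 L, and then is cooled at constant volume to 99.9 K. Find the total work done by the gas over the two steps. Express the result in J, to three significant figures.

Step 1 (isobaric): W = PΔV = (915 kPa)(3.29 − 7.43 L) = -3788 J.
Step 2 (isochoric): W = 0 (constant volume).
W_total = -3788 + 0 = -3788 J.

W_total ≈ -3790 J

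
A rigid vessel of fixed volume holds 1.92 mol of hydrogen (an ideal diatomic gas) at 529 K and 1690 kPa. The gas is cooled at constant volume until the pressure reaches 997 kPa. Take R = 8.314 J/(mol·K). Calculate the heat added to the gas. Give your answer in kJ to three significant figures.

Constant volume ⇒ W = 0, so Q = ΔU = nCᵥΔT with Cᵥ = 5R/2 = 20.79 J/(mol·K).
At constant V, T₂/T₁ = P₂/P₁ ⇒ ΔT = T₁(P₂/P₁ − 1) = 529·(997/1690 − 1) = -216.9 K.
ΔU = (1.92)(20.79)(-216.9) = -8657 J.

Q ≈ -8.66 kJ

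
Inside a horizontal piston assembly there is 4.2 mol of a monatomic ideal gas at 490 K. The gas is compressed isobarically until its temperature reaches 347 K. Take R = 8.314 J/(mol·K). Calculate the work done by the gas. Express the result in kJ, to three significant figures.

Isobaric: W = P ΔV = nR ΔT.
W = (4.2)(8.314)(347 − 490) = -4993 J.

W ≈ -4.99 kJ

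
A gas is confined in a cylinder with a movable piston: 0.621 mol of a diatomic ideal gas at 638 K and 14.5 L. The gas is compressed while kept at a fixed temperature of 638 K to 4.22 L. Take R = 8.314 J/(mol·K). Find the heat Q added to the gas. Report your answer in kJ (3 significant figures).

Q ≈ -4.07 kJ

Isothermal ⇒ ΔU = 0, so Q = W = nRT ln(V₂/V₁).
Q = (0.621)(8.314)(638) ln(4.22/14.5) = 3294 × -1.234 = -4066 J.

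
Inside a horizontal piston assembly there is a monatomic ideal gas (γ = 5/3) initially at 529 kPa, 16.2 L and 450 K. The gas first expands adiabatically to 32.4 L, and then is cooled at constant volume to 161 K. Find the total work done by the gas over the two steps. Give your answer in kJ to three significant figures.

Step 1 (adiabatic): W = (P₁V₁ − P₂V₂)/(γ−1) = (8570 − 5399)/0.667 = 4757 J.
Step 2 (isochoric): W = 0 (constant volume).
W_total = 4757 + 0 = 4757 J.

W_total ≈ 4.76 kJ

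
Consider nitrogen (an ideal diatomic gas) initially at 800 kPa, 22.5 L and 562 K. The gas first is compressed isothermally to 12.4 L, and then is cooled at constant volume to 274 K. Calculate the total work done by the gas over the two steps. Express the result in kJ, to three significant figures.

Step 1 (isothermal): W = P₁V₁ ln(V₂/V₁) = (18000) ln(12.4/22.5) = -10725 J.
Step 2 (isochoric): W = 0 (constant volume).
W_total = -10725 + 0 = -10725 J.

W_total ≈ -10.7 kJ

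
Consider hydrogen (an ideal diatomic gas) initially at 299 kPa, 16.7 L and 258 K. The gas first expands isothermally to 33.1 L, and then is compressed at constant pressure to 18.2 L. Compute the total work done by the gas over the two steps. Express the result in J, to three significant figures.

W_total ≈ 1170 J

Step 1 (isothermal): W = P₁V₁ ln(V₂/V₁) = (4993) ln(33.1/16.7) = 3416 J.
After step 1: P = 150.9 kPa, V = 33.1 L, T = 258 K.
Step 2 (isobaric): W = PΔV = (150.9 kPa)(18.2 − 33.1 L) = -2248 J.
W_total = 3416 − 2248 = 1168 J.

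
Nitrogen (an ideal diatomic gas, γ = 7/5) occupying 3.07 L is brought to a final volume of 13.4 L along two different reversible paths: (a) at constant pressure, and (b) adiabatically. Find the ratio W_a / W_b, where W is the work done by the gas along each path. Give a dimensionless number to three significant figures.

Path (a) isobaric: W = P₁(V₂ − V₁) → W_a/(P₁V₁) = 3.365.
Path (b) adiabatic: W = P₁V₁(1 − (V₁/V₂)^(γ−1))/(γ−1) → W_b/(P₁V₁) = 1.113.
W_a / W_b = 3.365 / 1.113 = 3.022.

W_a / W_b ≈ 3.02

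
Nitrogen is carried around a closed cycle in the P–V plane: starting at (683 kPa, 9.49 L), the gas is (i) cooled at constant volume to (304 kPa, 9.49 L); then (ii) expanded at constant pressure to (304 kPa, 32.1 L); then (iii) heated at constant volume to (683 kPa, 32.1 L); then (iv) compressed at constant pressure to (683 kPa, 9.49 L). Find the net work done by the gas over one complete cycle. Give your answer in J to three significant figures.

Constant-volume legs do no work.
W(ii) = (304)(32.1 − 9.49) = 6873 J; W(iv) = (683)(9.49 − 32.1) = -15443 J.
W_net = 6873 − 15443 = -8569 J (the counter-clockwise enclosed area).

W_net ≈ -8570 J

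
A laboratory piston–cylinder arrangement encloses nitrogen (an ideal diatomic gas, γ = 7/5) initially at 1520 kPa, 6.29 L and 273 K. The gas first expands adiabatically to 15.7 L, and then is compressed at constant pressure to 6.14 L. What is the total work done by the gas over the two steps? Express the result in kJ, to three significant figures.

Step 1 (adiabatic): W = (P₁V₁ − P₂V₂)/(γ−1) = (9561 − 6631)/0.4 = 7324 J.
After step 1: P = 422.4 kPa, V = 15.7 L, T = 189.3 K.
Step 2 (isobaric): W = PΔV = (422.4 kPa)(6.14 − 15.7 L) = -4038 J.
W_total = 7324 − 4038 = 3286 J.

W_total ≈ 3.29 kJ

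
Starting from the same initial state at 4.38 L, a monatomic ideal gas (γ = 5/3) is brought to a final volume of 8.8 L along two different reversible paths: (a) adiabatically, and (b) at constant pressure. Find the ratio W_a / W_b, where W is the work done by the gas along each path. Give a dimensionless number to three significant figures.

Path (a) adiabatic: W = P₁V₁(1 − (V₁/V₂)^(γ−1))/(γ−1) → W_a/(P₁V₁) = 0.5579.
Path (b) isobaric: W = P₁(V₂ − V₁) → W_b/(P₁V₁) = 1.009.
W_a / W_b = 0.5579 / 1.009 = 0.5529.

W_a / W_b ≈ 0.553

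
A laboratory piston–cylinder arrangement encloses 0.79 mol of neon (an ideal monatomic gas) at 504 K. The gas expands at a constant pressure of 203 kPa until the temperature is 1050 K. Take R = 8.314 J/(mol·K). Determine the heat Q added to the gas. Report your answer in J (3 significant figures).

Q ≈ 8970 J

Isobaric: W = nRΔT = (0.79)(8.314)(546) = 3586 J.
ΔU = nCᵥΔT with Cᵥ = 3R/2: ΔU = (0.79)(12.47)(546) = 5379 J.
Q = ΔU + W = 5379 + 3586 = 8965 J.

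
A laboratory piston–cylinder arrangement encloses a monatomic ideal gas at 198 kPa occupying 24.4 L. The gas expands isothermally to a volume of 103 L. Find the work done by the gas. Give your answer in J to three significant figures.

W ≈ 6960 J

Isothermal: W = nRT ln(V₂/V₁) = P₁V₁ ln(V₂/V₁).
P₁V₁ = (198 kPa)(24.4 L) = 4831 J.
W = 4831 × ln(103/24.4) = 4831 × 1.44
W_by_gas = 6958 J.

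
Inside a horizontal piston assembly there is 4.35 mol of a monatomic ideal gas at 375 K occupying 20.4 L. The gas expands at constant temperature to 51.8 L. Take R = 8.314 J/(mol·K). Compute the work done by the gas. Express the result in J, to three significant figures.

W ≈ 12600 J

Isothermal: W = nRT ln(V₂/V₁).
W = (4.35)(8.314)(375) × ln(51.8/20.4)
  = 13562 × 0.9319
W_by_gas = 12638 J.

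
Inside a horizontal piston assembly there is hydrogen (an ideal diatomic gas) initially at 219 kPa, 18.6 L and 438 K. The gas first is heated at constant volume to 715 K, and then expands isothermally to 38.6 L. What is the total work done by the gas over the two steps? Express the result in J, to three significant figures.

W_total ≈ 4850 J

Step 1 (isochoric): W = 0 (constant volume).
After step 1: P = 357.5 kPa (V unchanged).
Step 2 (isothermal): W = P₁V₁ ln(V₂/V₁) = (6650) ln(38.6/18.6) = 4855 J.
W_total = 0 + 4855 = 4855 J.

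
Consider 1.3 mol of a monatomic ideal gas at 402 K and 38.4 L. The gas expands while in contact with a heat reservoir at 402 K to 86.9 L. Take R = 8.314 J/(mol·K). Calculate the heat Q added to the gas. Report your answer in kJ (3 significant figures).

Isothermal ⇒ ΔU = 0, so Q = W = nRT ln(V₂/V₁).
Q = (1.3)(8.314)(402) ln(86.9/38.4) = 4345 × 0.8167 = 3548 J.

Q ≈ 3.55 kJ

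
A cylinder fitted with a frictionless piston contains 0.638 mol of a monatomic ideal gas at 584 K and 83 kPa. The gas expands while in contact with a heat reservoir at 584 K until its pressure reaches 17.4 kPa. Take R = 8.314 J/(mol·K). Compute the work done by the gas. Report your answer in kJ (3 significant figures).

W ≈ 4.84 kJ

Isothermal process: W = nRT ln(V₂/V₁) = nRT ln(P₁/P₂).
W = (0.638)(8.314)(584) × ln(83/17.4)
  = 3098 × ln(4.77) = 3098 × 1.562
W_by_gas = 4840 J.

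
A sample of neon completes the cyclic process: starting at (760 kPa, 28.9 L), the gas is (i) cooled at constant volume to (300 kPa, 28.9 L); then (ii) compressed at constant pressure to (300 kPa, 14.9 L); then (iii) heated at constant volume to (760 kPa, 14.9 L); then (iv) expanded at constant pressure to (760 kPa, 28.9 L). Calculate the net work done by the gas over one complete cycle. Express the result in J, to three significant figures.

Constant-volume legs do no work.
W(ii) = (300)(14.9 − 28.9) = -4200 J; W(iv) = (760)(28.9 − 14.9) = 10640 J.
W_net = -4200 + 10640 = 6440 J (the clockwise enclosed area).

W_net ≈ 6440 J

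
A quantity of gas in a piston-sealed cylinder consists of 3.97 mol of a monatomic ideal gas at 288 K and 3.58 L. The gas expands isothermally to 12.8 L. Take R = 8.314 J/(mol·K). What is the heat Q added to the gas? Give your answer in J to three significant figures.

Q ≈ 12100 J

Isothermal ⇒ ΔU = 0, so Q = W = nRT ln(V₂/V₁).
Q = (3.97)(8.314)(288) ln(12.8/3.58) = 9506 × 1.274 = 12111 J.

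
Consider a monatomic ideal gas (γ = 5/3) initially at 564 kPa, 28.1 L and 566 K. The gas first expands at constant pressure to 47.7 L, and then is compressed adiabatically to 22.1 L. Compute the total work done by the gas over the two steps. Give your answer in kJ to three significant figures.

Step 1 (isobaric): W = PΔV = (564 kPa)(47.7 − 28.1 L) = 11054 J.
After step 1: P = 564 kPa, V = 47.7 L, T = 960.8 K.
Step 2 (adiabatic): W = (P₁V₁ − P₂V₂)/(γ−1) = (26903 − 44931)/0.667 = -27043 J.
W_total = 11054 − 27043 = -15988 J.

W_total ≈ -16.0 kJ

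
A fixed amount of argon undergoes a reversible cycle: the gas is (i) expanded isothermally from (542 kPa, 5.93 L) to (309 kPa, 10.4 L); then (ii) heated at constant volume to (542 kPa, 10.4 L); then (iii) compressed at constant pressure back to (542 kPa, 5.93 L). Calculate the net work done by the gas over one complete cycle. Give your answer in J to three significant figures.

W_net ≈ -617 J

Leg (i): W = PᵢVᵢ ln(V_f/Vᵢ) = (3214) ln(10.4/5.93) = 1806 J.
Leg (ii): W = 0.
Leg (iii): W = PΔV = (542)(5.93 − 10.4) = -2423 J.
W_net = 1806 − 2423 = -617.1 J.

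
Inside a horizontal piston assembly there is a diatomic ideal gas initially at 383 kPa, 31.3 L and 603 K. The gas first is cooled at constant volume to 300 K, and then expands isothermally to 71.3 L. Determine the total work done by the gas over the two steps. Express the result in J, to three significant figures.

W_total ≈ 4910 J

Step 1 (isochoric): W = 0 (constant volume).
After step 1: P = 190.5 kPa (V unchanged).
Step 2 (isothermal): W = P₁V₁ ln(V₂/V₁) = (5964) ln(71.3/31.3) = 4910 J.
W_total = 0 + 4910 = 4910 J.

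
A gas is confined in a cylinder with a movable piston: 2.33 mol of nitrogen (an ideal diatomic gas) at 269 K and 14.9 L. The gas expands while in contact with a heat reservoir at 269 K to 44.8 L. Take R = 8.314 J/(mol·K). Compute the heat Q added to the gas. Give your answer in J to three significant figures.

Q ≈ 5740 J

Isothermal ⇒ ΔU = 0, so Q = W = nRT ln(V₂/V₁).
Q = (2.33)(8.314)(269) ln(44.8/14.9) = 5211 × 1.101 = 5736 J.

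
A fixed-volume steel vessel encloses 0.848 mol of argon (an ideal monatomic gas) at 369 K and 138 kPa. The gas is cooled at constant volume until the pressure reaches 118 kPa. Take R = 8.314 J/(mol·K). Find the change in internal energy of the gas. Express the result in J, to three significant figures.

ΔU ≈ -566 J

Constant volume ⇒ W = 0, so Q = ΔU = nCᵥΔT with Cᵥ = 3R/2 = 12.47 J/(mol·K).
At constant V, T₂/T₁ = P₂/P₁ ⇒ ΔT = T₁(P₂/P₁ − 1) = 369·(118/138 − 1) = -53.48 K.
ΔU = (0.848)(12.47)(-53.48) = -565.6 J.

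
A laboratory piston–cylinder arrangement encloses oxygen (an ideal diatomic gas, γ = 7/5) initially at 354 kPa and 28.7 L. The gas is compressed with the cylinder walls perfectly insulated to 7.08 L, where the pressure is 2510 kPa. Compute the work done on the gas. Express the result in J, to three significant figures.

W ≈ 19000 J

Adiabatic: W = (P₁V₁ − P₂V₂)/(γ − 1) with γ = 7/5.
P₁V₁ = 10160 J, P₂V₂ = 17771 J.
W = (10160 − 17771) / 0.4 = -19028 J.
Work on gas = −W_by = 19028 J.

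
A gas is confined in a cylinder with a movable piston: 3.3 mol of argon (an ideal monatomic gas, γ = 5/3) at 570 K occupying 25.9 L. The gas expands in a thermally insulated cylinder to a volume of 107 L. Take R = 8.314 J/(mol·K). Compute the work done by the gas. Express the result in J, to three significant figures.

W ≈ 14300 J

Adiabatic: TV^(γ−1) = const with γ = 5/3.
T₂ = T₁ (V₁/V₂)^(γ−1) = 570 × (25.9/107)^0.667 = 570 × 0.3884 = 221.4 K.
W_by = nCᵥ(T₁ − T₂) = (3.3)(12.47)(570 − 221.4) = 14347 J.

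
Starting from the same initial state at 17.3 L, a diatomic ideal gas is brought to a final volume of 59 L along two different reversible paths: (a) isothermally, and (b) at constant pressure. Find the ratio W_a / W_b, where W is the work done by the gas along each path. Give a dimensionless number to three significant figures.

Path (a) isothermal: W = P₁V₁ ln(V₂/V₁) → W_a/(P₁V₁) = 1.227.
Path (b) isobaric: W = P₁(V₂ − V₁) → W_b/(P₁V₁) = 2.41.
W_a / W_b = 1.227 / 2.41 = 0.509.

W_a / W_b ≈ 0.509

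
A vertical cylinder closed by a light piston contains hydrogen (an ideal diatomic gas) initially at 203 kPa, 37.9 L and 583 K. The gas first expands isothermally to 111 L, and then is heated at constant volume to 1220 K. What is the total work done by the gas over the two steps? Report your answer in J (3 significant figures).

Step 1 (isothermal): W = P₁V₁ ln(V₂/V₁) = (7694) ln(111/37.9) = 8267 J.
Step 2 (isochoric): W = 0 (constant volume).
W_total = 8267 + 0 = 8267 J.

W_total ≈ 8270 J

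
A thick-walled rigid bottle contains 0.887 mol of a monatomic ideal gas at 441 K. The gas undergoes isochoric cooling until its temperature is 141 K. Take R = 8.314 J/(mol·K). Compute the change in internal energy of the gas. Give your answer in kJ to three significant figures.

ΔU ≈ -3.32 kJ

Constant volume ⇒ W = 0, so Q = ΔU = nCᵥΔT with Cᵥ = 3R/2 = 12.47 J/(mol·K).
ΔU = (0.887)(12.47)(141 − 441) = -3319 J.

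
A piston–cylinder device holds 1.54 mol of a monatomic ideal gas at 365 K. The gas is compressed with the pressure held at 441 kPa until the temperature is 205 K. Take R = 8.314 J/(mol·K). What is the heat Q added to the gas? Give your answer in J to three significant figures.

Isobaric: W = nRΔT = (1.54)(8.314)(-160) = -2049 J.
ΔU = nCᵥΔT with Cᵥ = 3R/2: ΔU = (1.54)(12.47)(-160) = -3073 J.
Q = ΔU + W = -3073 − 2049 = -5121 J.

Q ≈ -5120 J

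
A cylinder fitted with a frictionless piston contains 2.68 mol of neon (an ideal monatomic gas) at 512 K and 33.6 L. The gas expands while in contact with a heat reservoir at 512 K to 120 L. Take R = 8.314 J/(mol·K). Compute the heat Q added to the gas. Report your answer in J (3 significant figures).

Q ≈ 14500 J

Isothermal ⇒ ΔU = 0, so Q = W = nRT ln(V₂/V₁).
Q = (2.68)(8.314)(512) ln(120/33.6) = 11408 × 1.273 = 14522 J.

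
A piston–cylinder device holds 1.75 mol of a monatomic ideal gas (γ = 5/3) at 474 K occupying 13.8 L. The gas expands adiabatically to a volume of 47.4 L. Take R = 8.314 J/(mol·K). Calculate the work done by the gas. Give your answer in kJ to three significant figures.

W ≈ 5.80 kJ

Adiabatic: TV^(γ−1) = const with γ = 5/3.
T₂ = T₁ (V₁/V₂)^(γ−1) = 474 × (13.8/47.4)^0.667 = 474 × 0.4393 = 208.2 K.
W_by = nCᵥ(T₁ − T₂) = (1.75)(12.47)(474 − 208.2) = 5801 J.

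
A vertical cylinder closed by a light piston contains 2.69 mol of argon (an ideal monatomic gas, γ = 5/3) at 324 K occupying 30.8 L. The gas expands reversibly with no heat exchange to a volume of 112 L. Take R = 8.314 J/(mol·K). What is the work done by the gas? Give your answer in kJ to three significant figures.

W ≈ 6.27 kJ

Adiabatic: TV^(γ−1) = const with γ = 5/3.
T₂ = T₁ (V₁/V₂)^(γ−1) = 324 × (30.8/112)^0.667 = 324 × 0.4229 = 137 K.
W_by = nCᵥ(T₁ − T₂) = (2.69)(12.47)(324 − 137) = 6273 J.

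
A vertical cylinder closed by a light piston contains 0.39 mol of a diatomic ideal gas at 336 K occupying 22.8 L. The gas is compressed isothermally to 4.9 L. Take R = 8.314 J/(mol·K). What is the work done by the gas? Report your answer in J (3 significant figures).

Isothermal: W = nRT ln(V₂/V₁).
W = (0.39)(8.314)(336) × ln(4.9/22.8)
  = 1089 × -1.538
W_by_gas = -1675 J.

W ≈ -1680 J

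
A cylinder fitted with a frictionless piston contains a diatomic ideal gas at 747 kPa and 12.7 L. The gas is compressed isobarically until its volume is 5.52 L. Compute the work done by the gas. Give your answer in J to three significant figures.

W ≈ -5360 J

Isobaric: W = P ΔV.
W = (747 kPa)(5.52 − 12.7 L) = (747)(-7.18) = -5363 J.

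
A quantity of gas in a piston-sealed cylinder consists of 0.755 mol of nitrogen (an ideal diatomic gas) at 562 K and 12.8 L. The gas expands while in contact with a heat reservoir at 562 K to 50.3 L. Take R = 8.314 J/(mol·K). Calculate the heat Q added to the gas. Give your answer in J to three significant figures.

Isothermal ⇒ ΔU = 0, so Q = W = nRT ln(V₂/V₁).
Q = (0.755)(8.314)(562) ln(50.3/12.8) = 3528 × 1.369 = 4828 J.

Q ≈ 4830 J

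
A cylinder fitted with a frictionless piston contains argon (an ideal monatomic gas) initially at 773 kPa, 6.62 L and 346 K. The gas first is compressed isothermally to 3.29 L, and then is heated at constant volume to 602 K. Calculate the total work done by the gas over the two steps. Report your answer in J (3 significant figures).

W_total ≈ -3580 J

Step 1 (isothermal): W = P₁V₁ ln(V₂/V₁) = (5117) ln(3.29/6.62) = -3578 J.
Step 2 (isochoric): W = 0 (constant volume).
W_total = -3578 + 0 = -3578 J.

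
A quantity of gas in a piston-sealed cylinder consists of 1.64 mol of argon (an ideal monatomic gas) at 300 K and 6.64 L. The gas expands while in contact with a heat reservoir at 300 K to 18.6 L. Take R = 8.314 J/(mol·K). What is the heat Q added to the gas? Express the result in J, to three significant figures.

Q ≈ 4210 J

Isothermal ⇒ ΔU = 0, so Q = W = nRT ln(V₂/V₁).
Q = (1.64)(8.314)(300) ln(18.6/6.64) = 4090 × 1.03 = 4213 J.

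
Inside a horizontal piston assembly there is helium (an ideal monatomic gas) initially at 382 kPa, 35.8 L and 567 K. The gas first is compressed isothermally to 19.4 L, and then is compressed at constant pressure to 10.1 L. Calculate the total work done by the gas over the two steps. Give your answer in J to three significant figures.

W_total ≈ -14900 J

Step 1 (isothermal): W = P₁V₁ ln(V₂/V₁) = (13676) ln(19.4/35.8) = -8379 J.
After step 1: P = 704.9 kPa, V = 19.4 L, T = 567 K.
Step 2 (isobaric): W = PΔV = (704.9 kPa)(10.1 − 19.4 L) = -6556 J.
W_total = -8379 − 6556 = -14935 J.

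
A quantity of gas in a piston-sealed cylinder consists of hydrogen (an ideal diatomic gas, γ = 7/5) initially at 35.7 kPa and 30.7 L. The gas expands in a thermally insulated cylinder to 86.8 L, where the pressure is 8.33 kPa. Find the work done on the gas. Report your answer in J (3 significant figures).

W ≈ -932 J

Adiabatic: W = (P₁V₁ − P₂V₂)/(γ − 1) with γ = 7/5.
P₁V₁ = 1096 J, P₂V₂ = 723 J.
W = (1096 − 723) / 0.4 = 932.4 J.
Work on gas = −W_by = -932.4 J.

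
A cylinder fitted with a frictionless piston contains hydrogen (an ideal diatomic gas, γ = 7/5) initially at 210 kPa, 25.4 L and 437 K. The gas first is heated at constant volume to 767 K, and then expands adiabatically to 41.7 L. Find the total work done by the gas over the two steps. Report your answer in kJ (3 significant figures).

Step 1 (isochoric): W = 0 (constant volume).
After step 1: P = 368.6 kPa (V unchanged).
Step 2 (adiabatic): W = (P₁V₁ − P₂V₂)/(γ−1) = (9362 − 7678)/0.4 = 4210 J.
W_total = 0 + 4210 = 4210 J.

W_total ≈ 4.21 kJ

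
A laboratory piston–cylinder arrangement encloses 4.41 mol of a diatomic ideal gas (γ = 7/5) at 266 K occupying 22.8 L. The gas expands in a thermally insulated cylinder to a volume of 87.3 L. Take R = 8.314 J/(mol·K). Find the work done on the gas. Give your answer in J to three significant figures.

Adiabatic: TV^(γ−1) = const with γ = 7/5.
T₂ = T₁ (V₁/V₂)^(γ−1) = 266 × (22.8/87.3)^0.4 = 266 × 0.5845 = 155.5 K.
W_by = nCᵥ(T₁ − T₂) = (4.41)(20.79)(266 − 155.5) = 10131 J.
Work on gas = −W_by = -10131 J.

W ≈ -10100 J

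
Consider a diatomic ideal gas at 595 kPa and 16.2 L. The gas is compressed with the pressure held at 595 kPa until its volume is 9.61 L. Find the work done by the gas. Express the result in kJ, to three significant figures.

W ≈ -3.92 kJ

Isobaric: W = P ΔV.
W = (595 kPa)(9.61 − 16.2 L) = (595)(-6.59) = -3921 J.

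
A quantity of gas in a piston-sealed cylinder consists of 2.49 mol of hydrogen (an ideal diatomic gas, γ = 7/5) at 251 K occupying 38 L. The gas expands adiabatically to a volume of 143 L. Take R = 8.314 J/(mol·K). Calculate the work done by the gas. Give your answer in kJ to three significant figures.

Adiabatic: TV^(γ−1) = const with γ = 7/5.
T₂ = T₁ (V₁/V₂)^(γ−1) = 251 × (38/143)^0.4 = 251 × 0.5885 = 147.7 K.
W_by = nCᵥ(T₁ − T₂) = (2.49)(20.79)(251 − 147.7) = 5345 J.

W ≈ 5.34 kJ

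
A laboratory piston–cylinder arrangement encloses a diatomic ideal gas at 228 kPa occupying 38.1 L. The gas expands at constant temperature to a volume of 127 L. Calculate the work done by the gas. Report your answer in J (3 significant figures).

Isothermal: W = nRT ln(V₂/V₁) = P₁V₁ ln(V₂/V₁).
P₁V₁ = (228 kPa)(38.1 L) = 8687 J.
W = 8687 × ln(127/38.1) = 8687 × 1.204
W_by_gas = 10459 J.

W ≈ 10500 J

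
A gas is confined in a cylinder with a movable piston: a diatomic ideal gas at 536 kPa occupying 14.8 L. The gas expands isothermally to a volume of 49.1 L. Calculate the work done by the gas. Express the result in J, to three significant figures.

Isothermal: W = nRT ln(V₂/V₁) = P₁V₁ ln(V₂/V₁).
P₁V₁ = (536 kPa)(14.8 L) = 7933 J.
W = 7933 × ln(49.1/14.8) = 7933 × 1.199
W_by_gas = 9513 J.

W ≈ 9510 J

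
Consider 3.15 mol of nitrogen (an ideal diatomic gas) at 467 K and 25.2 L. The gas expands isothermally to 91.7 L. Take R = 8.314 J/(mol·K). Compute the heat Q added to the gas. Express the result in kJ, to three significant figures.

Q ≈ 15.8 kJ

Isothermal ⇒ ΔU = 0, so Q = W = nRT ln(V₂/V₁).
Q = (3.15)(8.314)(467) ln(91.7/25.2) = 12230 × 1.292 = 15798 J.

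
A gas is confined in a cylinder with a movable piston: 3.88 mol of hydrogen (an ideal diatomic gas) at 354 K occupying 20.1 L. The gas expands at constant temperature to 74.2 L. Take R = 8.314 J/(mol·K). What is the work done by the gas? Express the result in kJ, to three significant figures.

W ≈ 14.9 kJ

Isothermal: W = nRT ln(V₂/V₁).
W = (3.88)(8.314)(354) × ln(74.2/20.1)
  = 11419 × 1.306
W_by_gas = 14914 J.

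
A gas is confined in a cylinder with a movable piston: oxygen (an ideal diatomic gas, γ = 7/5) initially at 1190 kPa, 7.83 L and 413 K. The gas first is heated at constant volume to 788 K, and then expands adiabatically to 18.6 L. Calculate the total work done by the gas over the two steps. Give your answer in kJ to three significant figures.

Step 1 (isochoric): W = 0 (constant volume).
After step 1: P = 2271 kPa (V unchanged).
Step 2 (adiabatic): W = (P₁V₁ − P₂V₂)/(γ−1) = (17778 − 12577)/0.4 = 13002 J.
W_total = 0 + 13002 = 13002 J.

W_total ≈ 13.0 kJ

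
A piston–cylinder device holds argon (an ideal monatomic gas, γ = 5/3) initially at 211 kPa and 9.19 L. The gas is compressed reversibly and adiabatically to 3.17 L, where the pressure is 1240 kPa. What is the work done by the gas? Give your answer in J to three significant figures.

W ≈ -2990 J

Adiabatic: W = (P₁V₁ − P₂V₂)/(γ − 1) with γ = 5/3.
P₁V₁ = 1939 J, P₂V₂ = 3931 J.
W = (1939 − 3931) / 0.6667 = -2988 J.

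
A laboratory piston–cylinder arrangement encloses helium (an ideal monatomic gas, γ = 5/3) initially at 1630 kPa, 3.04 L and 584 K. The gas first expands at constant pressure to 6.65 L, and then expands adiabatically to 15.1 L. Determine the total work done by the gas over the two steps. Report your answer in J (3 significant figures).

Step 1 (isobaric): W = PΔV = (1630 kPa)(6.65 − 3.04 L) = 5884 J.
After step 1: P = 1630 kPa, V = 6.65 L, T = 1278 K.
Step 2 (adiabatic): W = (P₁V₁ − P₂V₂)/(γ−1) = (10840 − 6274)/0.667 = 6848 J.
W_total = 5884 + 6848 = 12732 J.

W_total ≈ 12700 J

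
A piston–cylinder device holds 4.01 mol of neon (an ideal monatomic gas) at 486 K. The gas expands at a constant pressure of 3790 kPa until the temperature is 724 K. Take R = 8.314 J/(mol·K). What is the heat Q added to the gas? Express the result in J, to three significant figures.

Q ≈ 19800 J

Isobaric: W = nRΔT = (4.01)(8.314)(238) = 7935 J.
ΔU = nCᵥΔT with Cᵥ = 3R/2: ΔU = (4.01)(12.47)(238) = 11902 J.
Q = ΔU + W = 11902 + 7935 = 19837 J.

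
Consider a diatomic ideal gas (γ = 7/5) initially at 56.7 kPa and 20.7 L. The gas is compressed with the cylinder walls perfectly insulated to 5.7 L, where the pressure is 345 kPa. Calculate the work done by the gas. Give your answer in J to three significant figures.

W ≈ -1980 J

Adiabatic: W = (P₁V₁ − P₂V₂)/(γ − 1) with γ = 7/5.
P₁V₁ = 1174 J, P₂V₂ = 1966 J.
W = (1174 − 1966) / 0.4 = -1982 J.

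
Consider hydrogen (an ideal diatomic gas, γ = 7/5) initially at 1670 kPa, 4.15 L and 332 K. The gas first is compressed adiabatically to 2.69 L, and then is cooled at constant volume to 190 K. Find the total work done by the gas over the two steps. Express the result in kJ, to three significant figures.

Step 1 (adiabatic): W = (P₁V₁ − P₂V₂)/(γ−1) = (6931 − 8243)/0.4 = -3281 J.
Step 2 (isochoric): W = 0 (constant volume).
W_total = -3281 + 0 = -3281 J.

W_total ≈ -3.28 kJ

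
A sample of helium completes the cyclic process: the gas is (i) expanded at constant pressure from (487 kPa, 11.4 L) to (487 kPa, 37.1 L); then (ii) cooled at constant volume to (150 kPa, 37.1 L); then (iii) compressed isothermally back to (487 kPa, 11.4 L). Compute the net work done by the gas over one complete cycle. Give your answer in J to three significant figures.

Leg (i): W = PΔV = (487)(37.1 − 11.4) = 12516 J.
Leg (ii): W = 0.
Leg (iii): W = PᵢVᵢ ln(V_f/Vᵢ) = (5565) ln(11.4/37.1) = -6567 J.
W_net = 12516 − 6567 = 5949 J.

W_net ≈ 5950 J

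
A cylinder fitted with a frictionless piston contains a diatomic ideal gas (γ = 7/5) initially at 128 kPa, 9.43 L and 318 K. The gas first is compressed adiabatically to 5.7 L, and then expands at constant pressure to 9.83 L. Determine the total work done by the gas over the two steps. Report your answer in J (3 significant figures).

Step 1 (adiabatic): W = (P₁V₁ − P₂V₂)/(γ−1) = (1207 − 1476)/0.4 = -673.2 J.
After step 1: P = 259 kPa, V = 5.7 L, T = 388.9 K.
Step 2 (isobaric): W = PΔV = (259 kPa)(9.83 − 5.7 L) = 1070 J.
W_total = -673.2 + 1070 = 396.5 J.

W_total ≈ 397 J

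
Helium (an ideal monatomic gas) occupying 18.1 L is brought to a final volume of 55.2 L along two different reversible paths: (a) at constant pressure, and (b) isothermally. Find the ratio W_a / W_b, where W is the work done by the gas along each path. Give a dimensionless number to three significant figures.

W_a / W_b ≈ 1.84

Path (a) isobaric: W = P₁(V₂ − V₁) → W_a/(P₁V₁) = 2.05.
Path (b) isothermal: W = P₁V₁ ln(V₂/V₁) → W_b/(P₁V₁) = 1.115.
W_a / W_b = 2.05 / 1.115 = 1.838.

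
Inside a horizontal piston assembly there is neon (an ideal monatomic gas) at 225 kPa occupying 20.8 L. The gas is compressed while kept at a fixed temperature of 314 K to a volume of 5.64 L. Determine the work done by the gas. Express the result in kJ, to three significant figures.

W ≈ -6.11 kJ

Isothermal: W = nRT ln(V₂/V₁) = P₁V₁ ln(V₂/V₁).
P₁V₁ = (225 kPa)(20.8 L) = 4680 J.
W = 4680 × ln(5.64/20.8) = 4680 × -1.305
W_by_gas = -6108 J.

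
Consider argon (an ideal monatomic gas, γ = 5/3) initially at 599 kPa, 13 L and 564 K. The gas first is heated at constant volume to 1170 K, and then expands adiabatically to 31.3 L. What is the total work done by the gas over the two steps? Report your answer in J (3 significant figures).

W_total ≈ 10700 J

Step 1 (isochoric): W = 0 (constant volume).
After step 1: P = 1243 kPa (V unchanged).
Step 2 (adiabatic): W = (P₁V₁ − P₂V₂)/(γ−1) = (16154 − 8992)/0.667 = 10742 J.
W_total = 0 + 10742 = 10742 J.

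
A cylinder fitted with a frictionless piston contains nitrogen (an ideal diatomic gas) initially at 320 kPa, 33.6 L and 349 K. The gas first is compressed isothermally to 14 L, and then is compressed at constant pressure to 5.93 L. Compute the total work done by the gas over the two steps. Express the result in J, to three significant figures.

Step 1 (isothermal): W = P₁V₁ ln(V₂/V₁) = (10752) ln(14/33.6) = -9413 J.
After step 1: P = 768 kPa, V = 14 L, T = 349 K.
Step 2 (isobaric): W = PΔV = (768 kPa)(5.93 − 14 L) = -6198 J.
W_total = -9413 − 6198 = -15611 J.

W_total ≈ -15600 J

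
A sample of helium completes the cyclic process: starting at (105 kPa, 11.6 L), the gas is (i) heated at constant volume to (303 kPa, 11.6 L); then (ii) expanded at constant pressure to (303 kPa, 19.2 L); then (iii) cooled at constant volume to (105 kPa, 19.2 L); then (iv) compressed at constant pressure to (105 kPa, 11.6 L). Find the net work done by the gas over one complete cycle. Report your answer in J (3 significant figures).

W_net ≈ 1500 J

Constant-volume legs do no work.
W(ii) = (303)(19.2 − 11.6) = 2303 J; W(iv) = (105)(11.6 − 19.2) = -798 J.
W_net = 2303 − 798 = 1505 J (the clockwise enclosed area).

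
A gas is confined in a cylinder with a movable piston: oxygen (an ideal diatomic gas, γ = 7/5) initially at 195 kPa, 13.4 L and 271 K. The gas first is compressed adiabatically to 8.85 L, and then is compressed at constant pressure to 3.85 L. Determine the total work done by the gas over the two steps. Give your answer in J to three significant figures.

Step 1 (adiabatic): W = (P₁V₁ − P₂V₂)/(γ−1) = (2613 − 3085)/0.4 = -1179 J.
After step 1: P = 348.5 kPa, V = 8.85 L, T = 319.9 K.
Step 2 (isobaric): W = PΔV = (348.5 kPa)(3.85 − 8.85 L) = -1743 J.
W_total = -1179 − 1743 = -2922 J.

W_total ≈ -2920 J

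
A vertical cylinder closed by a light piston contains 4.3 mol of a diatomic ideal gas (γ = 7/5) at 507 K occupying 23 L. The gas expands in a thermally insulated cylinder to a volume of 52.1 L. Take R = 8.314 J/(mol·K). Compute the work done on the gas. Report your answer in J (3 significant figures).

W ≈ -12600 J

Adiabatic: TV^(γ−1) = const with γ = 7/5.
T₂ = T₁ (V₁/V₂)^(γ−1) = 507 × (23/52.1)^0.4 = 507 × 0.721 = 365.6 K.
W_by = nCᵥ(T₁ − T₂) = (4.3)(20.79)(507 − 365.6) = 12641 J.
Work on gas = −W_by = -12641 J.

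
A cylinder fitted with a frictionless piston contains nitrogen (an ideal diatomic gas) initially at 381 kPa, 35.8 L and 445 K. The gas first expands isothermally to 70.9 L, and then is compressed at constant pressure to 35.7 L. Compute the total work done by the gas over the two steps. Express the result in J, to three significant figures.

Step 1 (isothermal): W = P₁V₁ ln(V₂/V₁) = (13640) ln(70.9/35.8) = 9320 J.
After step 1: P = 192.4 kPa, V = 70.9 L, T = 445 K.
Step 2 (isobaric): W = PΔV = (192.4 kPa)(35.7 − 70.9 L) = -6772 J.
W_total = 9320 − 6772 = 2549 J.

W_total ≈ 2550 J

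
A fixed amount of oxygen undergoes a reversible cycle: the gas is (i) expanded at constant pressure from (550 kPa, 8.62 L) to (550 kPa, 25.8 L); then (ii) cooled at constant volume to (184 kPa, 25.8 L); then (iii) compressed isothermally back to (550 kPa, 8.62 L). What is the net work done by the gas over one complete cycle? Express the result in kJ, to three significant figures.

Leg (i): W = PΔV = (550)(25.8 − 8.62) = 9449 J.
Leg (ii): W = 0.
Leg (iii): W = PᵢVᵢ ln(V_f/Vᵢ) = (4747) ln(8.62/25.8) = -5204 J.
W_net = 9449 − 5204 = 4245 J.

W_net ≈ 4.24 kJ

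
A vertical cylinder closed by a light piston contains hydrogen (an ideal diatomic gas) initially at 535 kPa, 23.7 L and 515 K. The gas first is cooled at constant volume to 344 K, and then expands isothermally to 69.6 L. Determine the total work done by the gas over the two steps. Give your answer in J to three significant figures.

Step 1 (isochoric): W = 0 (constant volume).
After step 1: P = 357.4 kPa (V unchanged).
Step 2 (isothermal): W = P₁V₁ ln(V₂/V₁) = (8469) ln(69.6/23.7) = 9124 J.
W_total = 0 + 9124 = 9124 J.

W_total ≈ 9120 J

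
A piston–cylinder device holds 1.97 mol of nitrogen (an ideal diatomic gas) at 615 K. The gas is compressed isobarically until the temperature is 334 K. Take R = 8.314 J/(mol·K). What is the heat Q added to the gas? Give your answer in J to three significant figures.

Isobaric: W = nRΔT = (1.97)(8.314)(-281) = -4602 J.
ΔU = nCᵥΔT with Cᵥ = 5R/2: ΔU = (1.97)(20.79)(-281) = -11506 J.
Q = ΔU + W = -11506 − 4602 = -16108 J.

Q ≈ -16100 J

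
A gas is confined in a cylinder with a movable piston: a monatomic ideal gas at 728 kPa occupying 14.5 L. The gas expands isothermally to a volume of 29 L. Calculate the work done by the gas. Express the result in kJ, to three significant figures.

W ≈ 7.32 kJ

Isothermal: W = nRT ln(V₂/V₁) = P₁V₁ ln(V₂/V₁).
P₁V₁ = (728 kPa)(14.5 L) = 10556 J.
W = 10556 × ln(29/14.5) = 10556 × 0.6931
W_by_gas = 7317 J.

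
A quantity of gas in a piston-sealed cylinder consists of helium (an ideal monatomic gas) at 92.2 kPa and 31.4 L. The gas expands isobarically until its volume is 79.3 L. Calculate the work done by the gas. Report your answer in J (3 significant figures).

Isobaric: W = P ΔV.
W = (92.2 kPa)(79.3 − 31.4 L) = (92.2)(47.9) = 4416 J.

W ≈ 4420 J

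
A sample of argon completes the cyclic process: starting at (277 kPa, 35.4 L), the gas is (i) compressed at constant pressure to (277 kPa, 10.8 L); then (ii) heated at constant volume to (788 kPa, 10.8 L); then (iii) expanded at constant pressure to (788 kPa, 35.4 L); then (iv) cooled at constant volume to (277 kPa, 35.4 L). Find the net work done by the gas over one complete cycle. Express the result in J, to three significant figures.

Constant-volume legs do no work.
W(i) = (277)(10.8 − 35.4) = -6814 J; W(iii) = (788)(35.4 − 10.8) = 19385 J.
W_net = -6814 + 19385 = 12571 J (the clockwise enclosed area).

W_net ≈ 12600 J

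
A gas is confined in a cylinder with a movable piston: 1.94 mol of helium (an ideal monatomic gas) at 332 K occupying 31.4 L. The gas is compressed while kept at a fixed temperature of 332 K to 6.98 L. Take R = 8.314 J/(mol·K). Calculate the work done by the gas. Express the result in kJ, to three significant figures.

W ≈ -8.05 kJ

Isothermal: W = nRT ln(V₂/V₁).
W = (1.94)(8.314)(332) × ln(6.98/31.4)
  = 5355 × -1.504
W_by_gas = -8052 J.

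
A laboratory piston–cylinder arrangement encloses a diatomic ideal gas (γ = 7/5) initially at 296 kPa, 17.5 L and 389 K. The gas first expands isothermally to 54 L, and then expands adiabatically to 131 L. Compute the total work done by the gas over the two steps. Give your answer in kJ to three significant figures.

W_total ≈ 9.70 kJ

Step 1 (isothermal): W = P₁V₁ ln(V₂/V₁) = (5180) ln(54/17.5) = 5837 J.
After step 1: P = 95.93 kPa, V = 54 L, T = 389 K.
Step 2 (adiabatic): W = (P₁V₁ − P₂V₂)/(γ−1) = (5180 − 3634)/0.4 = 3865 J.
W_total = 5837 + 3865 = 9702 J.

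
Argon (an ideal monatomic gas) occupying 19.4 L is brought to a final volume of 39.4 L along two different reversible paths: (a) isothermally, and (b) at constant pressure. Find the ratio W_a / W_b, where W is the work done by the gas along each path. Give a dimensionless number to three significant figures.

W_a / W_b ≈ 0.687

Path (a) isothermal: W = P₁V₁ ln(V₂/V₁) → W_a/(P₁V₁) = 0.7085.
Path (b) isobaric: W = P₁(V₂ − V₁) → W_b/(P₁V₁) = 1.031.
W_a / W_b = 0.7085 / 1.031 = 0.6872.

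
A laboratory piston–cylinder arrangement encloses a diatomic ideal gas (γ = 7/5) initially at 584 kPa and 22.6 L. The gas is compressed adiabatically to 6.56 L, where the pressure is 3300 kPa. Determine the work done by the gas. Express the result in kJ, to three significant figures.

Adiabatic: W = (P₁V₁ − P₂V₂)/(γ − 1) with γ = 7/5.
P₁V₁ = 13198 J, P₂V₂ = 21648 J.
W = (13198 − 21648) / 0.4 = -21124 J.

W ≈ -21.1 kJ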